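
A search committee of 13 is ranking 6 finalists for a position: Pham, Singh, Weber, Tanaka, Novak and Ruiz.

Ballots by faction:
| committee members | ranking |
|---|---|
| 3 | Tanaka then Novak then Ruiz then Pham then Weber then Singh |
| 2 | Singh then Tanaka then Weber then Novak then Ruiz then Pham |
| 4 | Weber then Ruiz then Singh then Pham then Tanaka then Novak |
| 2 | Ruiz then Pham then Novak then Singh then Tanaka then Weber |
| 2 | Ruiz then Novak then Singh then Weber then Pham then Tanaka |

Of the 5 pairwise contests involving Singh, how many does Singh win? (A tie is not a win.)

Singh against each rival (13 committee members):
Singh vs Pham: Singh wins 8–5.
Singh–Weber: Weber 7–6.
Singh vs Tanaka: 2+4+2+2 = 10 for Singh, 3 for Tanaka — Singh by 10–3.
Singh vs Novak: 6 to 7, Novak.
Singh vs Ruiz: 2 for Singh, 11 for Ruiz — Ruiz by 11–2.
Singh beats Pham, Tanaka; loses to Weber, Novak, Ruiz — 2 pairwise wins.

2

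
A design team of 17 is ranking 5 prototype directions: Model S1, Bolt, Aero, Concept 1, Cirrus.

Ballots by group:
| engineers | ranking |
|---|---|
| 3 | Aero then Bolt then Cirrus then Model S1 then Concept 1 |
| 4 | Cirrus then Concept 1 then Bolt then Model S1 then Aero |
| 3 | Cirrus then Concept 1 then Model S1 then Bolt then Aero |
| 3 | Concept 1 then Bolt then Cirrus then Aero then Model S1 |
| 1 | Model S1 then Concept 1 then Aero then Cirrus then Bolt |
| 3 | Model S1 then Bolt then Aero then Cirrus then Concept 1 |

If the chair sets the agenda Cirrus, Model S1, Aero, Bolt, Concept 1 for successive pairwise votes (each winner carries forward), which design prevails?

Round 1: Cirrus vs Model S1 — 13–4, Cirrus advances.
Round 2: Cirrus vs Aero — 10–7, Cirrus advances.
Round 3: Cirrus vs Bolt — 8–9, Bolt advances.
Round 4: Bolt vs Concept 1 — 6–11, Concept 1 advances.
Concept 1 survives the agenda.

Concept 1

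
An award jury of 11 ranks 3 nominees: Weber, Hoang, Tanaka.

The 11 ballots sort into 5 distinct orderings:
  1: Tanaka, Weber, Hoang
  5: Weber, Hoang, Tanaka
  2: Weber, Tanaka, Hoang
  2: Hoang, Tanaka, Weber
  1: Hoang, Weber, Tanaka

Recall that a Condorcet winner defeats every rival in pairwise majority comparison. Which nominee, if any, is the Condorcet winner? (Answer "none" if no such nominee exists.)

Weber

Pairwise majorities:
Weber vs Hoang: 1+5+2 = 8 for Weber, 3 for Hoang — Weber by 8–3.
Weber vs Tanaka: 8 to 3, Weber.
Hoang vs Tanaka: 8 to 3, Hoang.
Only Weber has no losses; Weber is the Condorcet winner.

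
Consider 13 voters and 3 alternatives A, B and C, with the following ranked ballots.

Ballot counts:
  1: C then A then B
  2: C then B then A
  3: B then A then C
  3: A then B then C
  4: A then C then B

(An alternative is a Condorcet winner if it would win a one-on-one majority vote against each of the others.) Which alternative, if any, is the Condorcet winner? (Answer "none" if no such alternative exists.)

A

Head-to-head results (13 voters):
A vs B: A preferred on 1+3+4 = 8 ballots; A wins 8–5.
A vs C: A preferred on 3+3+4 = 10 ballots; A wins 10–3.
B vs C: B is ranked higher on 3+3 = 6 ballots, C on 7. C wins 7–6.
A beats each of B, C — A is the Condorcet winner.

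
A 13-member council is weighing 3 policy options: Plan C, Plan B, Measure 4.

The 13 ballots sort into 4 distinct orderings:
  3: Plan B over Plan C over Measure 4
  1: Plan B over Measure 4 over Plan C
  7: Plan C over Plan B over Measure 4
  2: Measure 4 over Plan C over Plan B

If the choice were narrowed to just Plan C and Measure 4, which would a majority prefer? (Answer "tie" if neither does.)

Ballots ranking Plan C above Measure 4: 3 + 7 = 10.
Ballots ranking Measure 4 above Plan C: 13 − 10 = 3.
Plan C wins the head-to-head 10–3.

Plan C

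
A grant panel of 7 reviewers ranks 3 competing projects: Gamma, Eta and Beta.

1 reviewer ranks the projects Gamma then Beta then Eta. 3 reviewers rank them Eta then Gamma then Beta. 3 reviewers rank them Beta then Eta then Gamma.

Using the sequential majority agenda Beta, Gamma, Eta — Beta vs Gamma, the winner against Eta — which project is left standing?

Eta

Round 1: Beta vs Gamma — 3–4, Gamma advances.
Round 2: Gamma vs Eta — 1–6, Eta advances.
The agenda winner is Eta.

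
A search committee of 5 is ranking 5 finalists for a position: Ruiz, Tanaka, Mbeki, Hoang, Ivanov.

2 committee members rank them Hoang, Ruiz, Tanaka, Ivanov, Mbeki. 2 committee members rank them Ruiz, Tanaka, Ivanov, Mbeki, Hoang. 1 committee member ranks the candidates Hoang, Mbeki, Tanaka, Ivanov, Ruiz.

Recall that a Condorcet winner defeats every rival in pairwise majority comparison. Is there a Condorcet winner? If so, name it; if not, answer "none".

Hoang

Check each pair by majority over 5 ballots:
Ruiz vs Tanaka: Ruiz preferred on 2+2 = 4 ballots; Ruiz wins 4–1.
Ruiz vs Mbeki: 2+2 = 4 for Ruiz, 1 for Mbeki — Ruiz by 4–1.
Ruiz vs Hoang: Ruiz is ranked higher on 2 ballots, Hoang on 3. Hoang wins 3–2.
Ruiz–Ivanov: Ruiz 4–1.
Tanaka vs Mbeki: Tanaka is ranked higher on 2+2 = 4 ballots, Mbeki on 1. Tanaka wins 4–1.
Tanaka vs Hoang: Tanaka is ranked higher on 2 ballots, Hoang on 3. Hoang wins 3–2.
Tanaka vs Ivanov: Tanaka is ranked higher on 2+2+1 = 5 ballots, Ivanov on 0. Tanaka wins 5–0.
Mbeki vs Hoang: Hoang, 3–2.
Mbeki–Ivanov: Ivanov 4–1.
Hoang vs Ivanov: Hoang preferred on 2+1 = 3 ballots; Hoang wins 3–2.
Hoang beats each of Ruiz, Tanaka, Mbeki, Ivanov — Hoang is the Condorcet winner.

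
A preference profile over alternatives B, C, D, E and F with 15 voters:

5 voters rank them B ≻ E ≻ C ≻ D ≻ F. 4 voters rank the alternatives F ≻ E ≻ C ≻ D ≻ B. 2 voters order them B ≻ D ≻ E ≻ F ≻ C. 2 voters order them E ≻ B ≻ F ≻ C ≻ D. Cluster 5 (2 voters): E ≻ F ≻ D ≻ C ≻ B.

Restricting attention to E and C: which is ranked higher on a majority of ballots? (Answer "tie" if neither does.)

Ballots ranking E above C: 5 + 4 + 2 + 2 + 2 = 15.
Ballots ranking C above E: 15 − 15 = 0.
E wins the head-to-head 15–0.

E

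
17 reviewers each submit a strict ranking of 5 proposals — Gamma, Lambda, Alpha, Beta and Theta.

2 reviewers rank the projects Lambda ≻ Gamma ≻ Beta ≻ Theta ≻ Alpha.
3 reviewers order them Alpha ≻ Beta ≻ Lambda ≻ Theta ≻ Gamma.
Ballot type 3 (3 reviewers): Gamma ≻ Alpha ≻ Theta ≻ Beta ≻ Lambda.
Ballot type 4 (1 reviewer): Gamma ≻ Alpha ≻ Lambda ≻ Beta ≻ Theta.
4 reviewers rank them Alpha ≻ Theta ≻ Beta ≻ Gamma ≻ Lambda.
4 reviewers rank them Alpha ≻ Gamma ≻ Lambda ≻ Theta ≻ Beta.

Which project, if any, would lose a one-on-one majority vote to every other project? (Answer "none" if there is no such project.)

none

Head-to-head results (17 reviewers):
Gamma vs Lambda: Gamma is ranked higher on 3+1+4+4 = 12 ballots, Lambda on 5. Gamma wins 12–5.
Gamma vs Alpha: 6 to 11, Alpha.
Gamma vs Beta: 2+3+1+4 = 10 for Gamma, 7 for Beta — Gamma by 10–7.
Gamma vs Theta: Gamma wins 10–7.
Lambda vs Alpha: Alpha wins 15–2.
Lambda vs Beta: 7 to 10, Beta.
Lambda vs Theta: Lambda wins 10–7.
Alpha–Beta: Alpha 15–2.
Alpha–Theta: Alpha 15–2.
Beta vs Theta: 2+3+1 = 6 for Beta, 11 for Theta — Theta by 11–6.
Every project wins at least one matchup (Gamma beats Lambda; Lambda beats Theta; Alpha beats Gamma; Beta beats Lambda; Theta beats Beta), so there is no Condorcet loser.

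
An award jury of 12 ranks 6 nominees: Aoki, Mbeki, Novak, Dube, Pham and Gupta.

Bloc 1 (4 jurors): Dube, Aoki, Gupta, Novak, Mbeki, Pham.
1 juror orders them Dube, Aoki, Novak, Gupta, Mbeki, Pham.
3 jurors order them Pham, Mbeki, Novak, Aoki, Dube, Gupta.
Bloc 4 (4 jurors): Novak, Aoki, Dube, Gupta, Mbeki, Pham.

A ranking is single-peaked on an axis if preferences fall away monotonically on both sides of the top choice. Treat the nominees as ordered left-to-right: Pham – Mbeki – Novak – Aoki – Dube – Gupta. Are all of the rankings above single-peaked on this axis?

Axis positions: Pham=1, Mbeki=2, Novak=3, Aoki=4, Dube=5, Gupta=6.
Bloc 1 (peak Dube at position 5): ranking walks positions 5-4-6-3-2-1, expanding outward from the peak — single-peaked.
Bloc 2 (peak Dube at position 5): ranking walks positions 5-4-3-6-2-1, expanding outward from the peak — single-peaked.
Bloc 3 (peak Pham at position 1): ranking walks positions 1-2-3-4-5-6, expanding outward from the peak — single-peaked.
Bloc 4 (peak Novak at position 3): ranking walks positions 3-4-5-6-2-1, expanding outward from the peak — single-peaked.
Every ranking is single-peaked on this axis.

yes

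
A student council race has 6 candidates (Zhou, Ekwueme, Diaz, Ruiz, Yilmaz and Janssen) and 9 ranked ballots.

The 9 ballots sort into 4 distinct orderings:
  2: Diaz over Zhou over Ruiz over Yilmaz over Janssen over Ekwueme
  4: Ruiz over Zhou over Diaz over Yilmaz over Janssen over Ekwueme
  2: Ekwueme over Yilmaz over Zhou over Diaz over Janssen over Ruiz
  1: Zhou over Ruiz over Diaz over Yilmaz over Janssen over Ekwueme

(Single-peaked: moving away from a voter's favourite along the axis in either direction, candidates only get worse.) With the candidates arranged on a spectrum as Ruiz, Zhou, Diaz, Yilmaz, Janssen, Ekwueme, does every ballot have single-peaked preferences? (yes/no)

no

Axis positions: Ruiz=1, Zhou=2, Diaz=3, Yilmaz=4, Janssen=5, Ekwueme=6.
Type 1 (peak Diaz at position 3): ranking walks positions 3-2-1-4-5-6, expanding outward from the peak — single-peaked.
Type 2 (peak Ruiz at position 1): ranking walks positions 1-2-3-4-5-6, expanding outward from the peak — single-peaked.
Type 3: ranking walks positions 6-4-2-3-5-1; Yilmaz is ranked above Janssen even though Janssen lies between Yilmaz and the peak Ekwueme on the axis — preferences dip and rise again. Not single-peaked.
Type 4 (peak Zhou at position 2): ranking walks positions 2-1-3-4-5-6, expanding outward from the peak — single-peaked.
Type 3 violates single-peakedness, so the profile is not single-peaked on this axis.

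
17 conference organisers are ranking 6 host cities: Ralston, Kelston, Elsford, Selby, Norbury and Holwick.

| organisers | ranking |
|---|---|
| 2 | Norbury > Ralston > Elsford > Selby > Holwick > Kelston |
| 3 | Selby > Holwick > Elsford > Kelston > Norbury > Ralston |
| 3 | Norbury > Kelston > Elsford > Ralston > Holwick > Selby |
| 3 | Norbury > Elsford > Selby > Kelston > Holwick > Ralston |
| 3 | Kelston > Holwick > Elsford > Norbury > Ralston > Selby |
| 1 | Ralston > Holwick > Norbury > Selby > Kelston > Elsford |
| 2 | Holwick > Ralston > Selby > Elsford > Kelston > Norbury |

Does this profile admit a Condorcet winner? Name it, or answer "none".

none

Pairwise majorities:
Ralston vs Kelston: Ralston is ranked higher on 2+1+2 = 5 ballots, Kelston on 12. Kelston wins 12–5.
Ralston vs Elsford: Ralston preferred on 2+1+2 = 5 ballots; Elsford wins 12–5.
Ralston vs Selby: 2+3+3+1+2 = 11 for Ralston, 6 for Selby — Ralston by 11–6.
Ralston vs Norbury: Ralston preferred on 1+2 = 3 ballots; Norbury wins 14–3.
Ralston vs Holwick: Ralston is ranked higher on 2+3+1 = 6 ballots, Holwick on 11. Holwick wins 11–6.
Kelston vs Elsford: Kelston preferred on 3+3+1 = 7 ballots; Elsford wins 10–7.
Kelston vs Selby: 6 to 11, Selby.
Kelston vs Norbury: Kelston is ranked higher on 3+3+2 = 8 ballots, Norbury on 9. Norbury wins 9–8.
Kelston vs Holwick: 3+3+3 = 9 for Kelston, 8 for Holwick — Kelston by 9–8.
Elsford vs Selby: Elsford is ranked higher on 2+3+3+3 = 11 ballots, Selby on 6. Elsford wins 11–6.
Elsford vs Norbury: 3+3+2 = 8 for Elsford, 9 for Norbury — Norbury by 9–8.
Elsford vs Holwick: 8 to 9, Holwick.
Selby vs Norbury: Selby preferred on 3+2 = 5 ballots; Norbury wins 12–5.
Selby vs Holwick: 2+3+3 = 8 for Selby, 9 for Holwick — Holwick by 9–8.
Norbury vs Holwick: 8 to 9, Holwick.
No city is unbeaten: Ralston loses to Kelston; Kelston loses to Elsford; Elsford loses to Norbury; Selby loses to Ralston; Norbury loses to Holwick; Holwick loses to Kelston. In particular Ralston > Selby > Kelston > Ralston is a majority cycle — no Condorcet winner exists.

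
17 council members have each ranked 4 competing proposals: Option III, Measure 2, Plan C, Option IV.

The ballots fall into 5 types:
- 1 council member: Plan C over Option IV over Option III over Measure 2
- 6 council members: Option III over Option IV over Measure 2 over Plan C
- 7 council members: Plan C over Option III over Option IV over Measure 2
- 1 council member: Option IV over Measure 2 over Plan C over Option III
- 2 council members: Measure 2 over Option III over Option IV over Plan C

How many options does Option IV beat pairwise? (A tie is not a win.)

Option IV against each rival (17 council members):
Option IV vs Option III: Option III, 15–2.
Option IV vs Measure 2: Option IV wins 15–2.
Option IV vs Plan C: Option IV preferred on 6+1+2 = 9 ballots; Option IV wins 9–8.
Option IV beats Measure 2, Plan C; loses to Option III — 2 pairwise wins.

2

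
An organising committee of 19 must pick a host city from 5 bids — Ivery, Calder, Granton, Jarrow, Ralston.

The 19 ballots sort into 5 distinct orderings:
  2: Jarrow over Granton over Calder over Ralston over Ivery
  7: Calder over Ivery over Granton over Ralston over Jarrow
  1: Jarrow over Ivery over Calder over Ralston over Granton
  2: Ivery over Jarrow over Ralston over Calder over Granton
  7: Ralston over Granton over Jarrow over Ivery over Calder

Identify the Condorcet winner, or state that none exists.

Check each pair by majority over 19 ballots:
Ivery vs Calder: Ivery, 10–9.
Ivery vs Granton: Ivery wins 10–9.
Ivery vs Jarrow: Jarrow wins 10–9.
Ivery vs Ralston: Ivery wins 10–9.
Calder vs Granton: Calder wins 10–9.
Calder vs Jarrow: Jarrow, 12–7.
Calder vs Ralston: Calder, 10–9.
Granton vs Jarrow: Granton wins 14–5.
Granton vs Ralston: Ralston wins 10–9.
Jarrow vs Ralston: Ralston, 14–5.
No city is unbeaten: Ivery loses to Jarrow; Calder loses to Ivery; Granton loses to Ivery; Jarrow loses to Granton; Ralston loses to Ivery. In particular Ivery → Granton → Jarrow → Ivery is a majority cycle — no Condorcet winner exists.

none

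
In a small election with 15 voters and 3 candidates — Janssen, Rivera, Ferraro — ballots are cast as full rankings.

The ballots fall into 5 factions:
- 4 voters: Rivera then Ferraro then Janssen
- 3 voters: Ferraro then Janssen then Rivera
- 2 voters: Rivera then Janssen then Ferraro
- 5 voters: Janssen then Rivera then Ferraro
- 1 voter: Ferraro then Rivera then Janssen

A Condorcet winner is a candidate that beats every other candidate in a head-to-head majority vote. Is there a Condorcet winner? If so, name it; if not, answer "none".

none

Pairwise majorities:
Janssen–Rivera: Janssen 8–7.
Janssen vs Ferraro: Ferraro, 8–7.
Rivera vs Ferraro: Rivera, 11–4.
No candidate is unbeaten: Janssen loses to Ferraro; Rivera loses to Janssen; Ferraro loses to Rivera. In particular Janssen > Rivera > Ferraro > Janssen is a majority cycle — no Condorcet winner exists.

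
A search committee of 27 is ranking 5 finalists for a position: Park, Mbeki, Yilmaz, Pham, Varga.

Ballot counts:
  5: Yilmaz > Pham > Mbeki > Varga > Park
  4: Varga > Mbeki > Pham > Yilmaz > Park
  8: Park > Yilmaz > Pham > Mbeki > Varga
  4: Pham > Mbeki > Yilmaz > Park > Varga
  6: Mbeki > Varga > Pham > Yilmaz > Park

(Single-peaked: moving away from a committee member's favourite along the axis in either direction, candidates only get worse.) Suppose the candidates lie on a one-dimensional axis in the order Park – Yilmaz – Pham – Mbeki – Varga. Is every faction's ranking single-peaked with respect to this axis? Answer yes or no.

Axis positions: Park=1, Yilmaz=2, Pham=3, Mbeki=4, Varga=5.
Faction 1 (peak Yilmaz at position 2): ranking walks positions 2-3-4-5-1, expanding outward from the peak — single-peaked.
Faction 2 (peak Varga at position 5): ranking walks positions 5-4-3-2-1, expanding outward from the peak — single-peaked.
Faction 3 (peak Park at position 1): ranking walks positions 1-2-3-4-5, expanding outward from the peak — single-peaked.
Faction 4 (peak Pham at position 3): ranking walks positions 3-4-2-1-5, expanding outward from the peak — single-peaked.
Faction 5 (peak Mbeki at position 4): ranking walks positions 4-5-3-2-1, expanding outward from the peak — single-peaked.
Every ranking is single-peaked on this axis.

yes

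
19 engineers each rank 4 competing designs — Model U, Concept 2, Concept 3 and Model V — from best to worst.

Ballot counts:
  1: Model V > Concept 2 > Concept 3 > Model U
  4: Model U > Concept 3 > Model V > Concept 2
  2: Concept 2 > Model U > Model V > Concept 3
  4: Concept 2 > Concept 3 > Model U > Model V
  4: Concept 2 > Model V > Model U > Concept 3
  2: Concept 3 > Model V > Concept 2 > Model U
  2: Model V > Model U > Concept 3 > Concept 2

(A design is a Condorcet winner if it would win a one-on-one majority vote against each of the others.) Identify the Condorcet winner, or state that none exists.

Check each pair by majority over 19 ballots:
Model U vs Concept 2: Model U preferred on 4+2 = 6 ballots; Concept 2 wins 13–6.
Model U vs Concept 3: 4+2+4+2 = 12 for Model U, 7 for Concept 3 — Model U by 12–7.
Model U vs Model V: Model U preferred on 4+2+4 = 10 ballots; Model U wins 10–9.
Concept 2 vs Concept 3: 11 to 8, Concept 2.
Concept 2 vs Model V: Concept 2 is ranked higher on 2+4+4 = 10 ballots, Model V on 9. Concept 2 wins 10–9.
Concept 3 vs Model V: Concept 3 is ranked higher on 4+4+2 = 10 ballots, Model V on 9. Concept 3 wins 10–9.
Only Concept 2 has no losses; Concept 2 is the Condorcet winner.

Concept 2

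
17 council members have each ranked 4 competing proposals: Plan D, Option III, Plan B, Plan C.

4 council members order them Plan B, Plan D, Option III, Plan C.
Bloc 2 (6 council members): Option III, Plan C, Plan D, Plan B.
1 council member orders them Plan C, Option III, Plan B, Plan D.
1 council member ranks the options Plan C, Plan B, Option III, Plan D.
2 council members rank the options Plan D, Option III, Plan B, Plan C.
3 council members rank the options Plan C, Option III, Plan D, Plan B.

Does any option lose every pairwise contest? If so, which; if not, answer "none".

Plan B

Head-to-head results (17 council members):
Plan D vs Option III: Option III, 11–6.
Plan D vs Plan B: Plan D wins 11–6.
Plan D vs Plan C: Plan D is ranked higher on 4+2 = 6 ballots, Plan C on 11. Plan C wins 11–6.
Option III vs Plan B: Option III wins 12–5.
Option III vs Plan C: Option III preferred on 4+6+2 = 12 ballots; Option III wins 12–5.
Plan B vs Plan C: Plan C wins 11–6.
Plan B is beaten in every head-to-head and is the Condorcet loser.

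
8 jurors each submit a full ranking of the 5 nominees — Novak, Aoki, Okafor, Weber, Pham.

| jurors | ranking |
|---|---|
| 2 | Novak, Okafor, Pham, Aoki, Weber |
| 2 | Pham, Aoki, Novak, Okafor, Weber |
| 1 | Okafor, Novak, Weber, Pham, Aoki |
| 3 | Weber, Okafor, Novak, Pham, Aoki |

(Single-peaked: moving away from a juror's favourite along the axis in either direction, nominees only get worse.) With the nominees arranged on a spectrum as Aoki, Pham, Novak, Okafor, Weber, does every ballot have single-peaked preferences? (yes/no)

Axis positions: Aoki=1, Pham=2, Novak=3, Okafor=4, Weber=5.
Type 1 (peak Novak at position 3): ranking walks positions 3-4-2-1-5, expanding outward from the peak — single-peaked.
Type 2 (peak Pham at position 2): ranking walks positions 2-1-3-4-5, expanding outward from the peak — single-peaked.
Type 3 (peak Okafor at position 4): ranking walks positions 4-3-5-2-1, expanding outward from the peak — single-peaked.
Type 4 (peak Weber at position 5): ranking walks positions 5-4-3-2-1, expanding outward from the peak — single-peaked.
Every ranking is single-peaked on this axis.

yes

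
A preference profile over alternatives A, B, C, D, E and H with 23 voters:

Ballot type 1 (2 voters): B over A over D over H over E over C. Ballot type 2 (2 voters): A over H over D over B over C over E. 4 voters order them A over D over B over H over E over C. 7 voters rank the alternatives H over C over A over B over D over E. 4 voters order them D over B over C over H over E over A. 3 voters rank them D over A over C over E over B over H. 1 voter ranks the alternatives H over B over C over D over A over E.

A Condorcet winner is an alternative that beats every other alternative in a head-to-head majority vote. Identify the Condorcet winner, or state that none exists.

Pairwise majorities:
A vs B: A, 16–7.
A vs C: C, 12–11.
A vs D: A wins 15–8.
A vs E: A, 19–4.
A vs H: H wins 12–11.
B–C: B 13–10.
B vs D: D wins 13–10.
B vs E: B, 20–3.
B vs H: B wins 13–10.
C vs D: D wins 15–8.
C vs E: C wins 17–6.
C vs H: H wins 16–7.
D–E: D 23–0.
D vs H: D, 13–10.
E–H: H 20–3.
Every alternative loses at least once (A loses to C; B loses to A; C loses to B; D loses to A; E loses to A; H loses to B). The majority relation contains the cycle A → B → C → A, so there is no Condorcet winner.

none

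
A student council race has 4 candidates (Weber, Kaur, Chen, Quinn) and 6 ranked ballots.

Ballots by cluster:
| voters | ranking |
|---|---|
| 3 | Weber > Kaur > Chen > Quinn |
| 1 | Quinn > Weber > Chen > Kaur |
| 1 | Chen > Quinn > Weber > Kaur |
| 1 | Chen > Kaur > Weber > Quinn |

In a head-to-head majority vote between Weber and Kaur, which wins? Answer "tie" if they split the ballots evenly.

Weber

Ballots ranking Weber above Kaur: 3 + 1 + 1 = 5.
Ballots ranking Kaur above Weber: 6 − 5 = 1.
Weber wins the head-to-head 5–1.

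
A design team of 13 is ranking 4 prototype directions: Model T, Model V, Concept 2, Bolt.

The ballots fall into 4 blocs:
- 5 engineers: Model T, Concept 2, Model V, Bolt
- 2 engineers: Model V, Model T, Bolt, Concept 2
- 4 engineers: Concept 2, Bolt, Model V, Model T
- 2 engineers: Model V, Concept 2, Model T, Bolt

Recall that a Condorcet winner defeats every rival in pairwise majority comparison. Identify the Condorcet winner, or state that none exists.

none

Check each pair by majority over 13 ballots:
Model T vs Model V: 5 to 8, Model V.
Model T vs Concept 2: Model T is ranked higher on 5+2 = 7 ballots, Concept 2 on 6. Model T wins 7–6.
Model T vs Bolt: Model T preferred on 5+2+2 = 9 ballots; Model T wins 9–4.
Model V vs Concept 2: Model V preferred on 2+2 = 4 ballots; Concept 2 wins 9–4.
Model V vs Bolt: Model V preferred on 5+2+2 = 9 ballots; Model V wins 9–4.
Concept 2 vs Bolt: 5+4+2 = 11 for Concept 2, 2 for Bolt — Concept 2 by 11–2.
No design is unbeaten: Model T loses to Model V; Model V loses to Concept 2; Concept 2 loses to Model T; Bolt loses to Model T. In particular Model T → Concept 2 → Model V → Model T is a majority cycle — no Condorcet winner exists.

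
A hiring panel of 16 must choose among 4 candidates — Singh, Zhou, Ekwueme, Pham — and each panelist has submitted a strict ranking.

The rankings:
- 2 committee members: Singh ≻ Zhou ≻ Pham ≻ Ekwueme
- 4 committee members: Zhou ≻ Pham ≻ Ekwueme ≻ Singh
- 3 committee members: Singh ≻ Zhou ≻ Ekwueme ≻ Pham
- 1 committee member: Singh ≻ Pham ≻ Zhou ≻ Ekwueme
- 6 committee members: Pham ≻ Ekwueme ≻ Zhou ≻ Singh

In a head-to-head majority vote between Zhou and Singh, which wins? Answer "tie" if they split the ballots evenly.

Ballots ranking Zhou above Singh: 4 + 6 = 10.
Ballots ranking Singh above Zhou: 16 − 10 = 6.
Zhou wins the head-to-head 10–6.

Zhou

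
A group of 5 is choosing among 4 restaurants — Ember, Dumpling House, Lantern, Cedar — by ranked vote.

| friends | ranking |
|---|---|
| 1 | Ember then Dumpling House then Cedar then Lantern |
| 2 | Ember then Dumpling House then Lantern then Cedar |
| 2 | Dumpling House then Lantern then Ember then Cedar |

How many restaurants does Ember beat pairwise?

Ember against each rival (5 friends):
Ember vs Dumpling House: Ember preferred on 1+2 = 3 ballots; Ember wins 3–2.
Ember vs Lantern: Ember, 3–2.
Ember vs Cedar: Ember is ranked higher on 1+2+2 = 5 ballots, Cedar on 0. Ember wins 5–0.
Ember beats Dumpling House, Lantern, Cedar — 3 pairwise wins.

3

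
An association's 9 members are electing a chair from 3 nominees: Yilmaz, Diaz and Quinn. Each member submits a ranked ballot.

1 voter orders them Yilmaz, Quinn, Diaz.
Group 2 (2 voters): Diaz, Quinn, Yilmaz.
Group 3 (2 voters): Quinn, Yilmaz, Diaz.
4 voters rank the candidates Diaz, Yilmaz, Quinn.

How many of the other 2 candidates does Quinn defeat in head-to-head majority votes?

0

Quinn against each rival (9 voters):
Quinn vs Yilmaz: Quinn preferred on 2+2 = 4 ballots; Yilmaz wins 5–4.
Quinn vs Diaz: 1+2 = 3 for Quinn, 6 for Diaz — Diaz by 6–3.
Quinn beats no one; loses to Yilmaz, Diaz — 0 pairwise wins.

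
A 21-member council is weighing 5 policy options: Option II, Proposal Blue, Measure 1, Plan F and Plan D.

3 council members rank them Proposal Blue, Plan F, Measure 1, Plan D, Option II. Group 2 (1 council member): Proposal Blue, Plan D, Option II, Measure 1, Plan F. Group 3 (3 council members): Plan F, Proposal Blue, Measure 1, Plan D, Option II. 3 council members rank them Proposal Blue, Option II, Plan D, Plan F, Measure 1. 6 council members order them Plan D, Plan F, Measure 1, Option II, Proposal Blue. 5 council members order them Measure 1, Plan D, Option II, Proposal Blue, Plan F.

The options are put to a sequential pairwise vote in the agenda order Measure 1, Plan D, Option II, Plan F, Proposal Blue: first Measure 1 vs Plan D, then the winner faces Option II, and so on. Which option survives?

Proposal Blue

Round 1: Measure 1 vs Plan D — 11–10, Measure 1 advances.
Round 2: Measure 1 vs Option II — 17–4, Measure 1 advances.
Round 3: Measure 1 vs Plan F — 6–15, Plan F advances.
Round 4: Plan F vs Proposal Blue — 9–12, Proposal Blue advances.
The agenda winner is Proposal Blue.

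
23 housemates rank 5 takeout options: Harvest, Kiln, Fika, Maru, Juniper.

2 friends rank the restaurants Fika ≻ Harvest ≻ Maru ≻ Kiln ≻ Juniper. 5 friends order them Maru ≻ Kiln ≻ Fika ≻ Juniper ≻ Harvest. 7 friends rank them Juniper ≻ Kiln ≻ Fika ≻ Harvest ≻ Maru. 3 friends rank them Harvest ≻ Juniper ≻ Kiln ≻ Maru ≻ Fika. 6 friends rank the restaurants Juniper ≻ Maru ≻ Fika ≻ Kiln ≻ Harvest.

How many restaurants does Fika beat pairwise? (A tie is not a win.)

1

Fika against each rival (23 friends):
Fika vs Harvest: 2+5+7+6 = 20 for Fika, 3 for Harvest — Fika by 20–3.
Fika–Kiln: Kiln 15–8.
Fika vs Maru: Maru, 14–9.
Fika vs Juniper: Fika is ranked higher on 2+5 = 7 ballots, Juniper on 16. Juniper wins 16–7.
Fika beats Harvest; loses to Kiln, Maru, Juniper — 1 pairwise win.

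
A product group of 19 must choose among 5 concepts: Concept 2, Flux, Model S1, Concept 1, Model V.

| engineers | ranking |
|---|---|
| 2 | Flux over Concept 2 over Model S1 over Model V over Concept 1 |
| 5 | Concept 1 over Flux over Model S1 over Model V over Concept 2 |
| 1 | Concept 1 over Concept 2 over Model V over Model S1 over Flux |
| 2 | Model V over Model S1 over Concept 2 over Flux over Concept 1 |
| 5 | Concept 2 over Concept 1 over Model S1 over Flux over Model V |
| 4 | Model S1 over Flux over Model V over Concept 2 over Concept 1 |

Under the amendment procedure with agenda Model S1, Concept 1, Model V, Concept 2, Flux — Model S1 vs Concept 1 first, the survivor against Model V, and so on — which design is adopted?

Round 1: Model S1 vs Concept 1 — 8–11, Concept 1 advances.
Round 2: Concept 1 vs Model V — 11–8, Concept 1 advances.
Round 3: Concept 1 vs Concept 2 — 6–13, Concept 2 advances.
Round 4: Concept 2 vs Flux — 8–11, Flux advances.
Flux survives the agenda.

Flux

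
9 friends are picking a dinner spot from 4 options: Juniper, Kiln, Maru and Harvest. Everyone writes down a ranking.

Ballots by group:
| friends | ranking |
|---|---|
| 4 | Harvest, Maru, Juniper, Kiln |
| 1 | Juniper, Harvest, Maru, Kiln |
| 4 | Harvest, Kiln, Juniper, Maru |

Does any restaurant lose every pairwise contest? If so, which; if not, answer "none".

Head-to-head results (9 friends):
Juniper–Kiln: Juniper 5–4.
Juniper vs Maru: Juniper preferred on 1+4 = 5 ballots; Juniper wins 5–4.
Juniper vs Harvest: 1 to 8, Harvest.
Kiln vs Maru: Maru, 5–4.
Kiln–Harvest: Harvest 9–0.
Maru vs Harvest: 0 to 9, Harvest.
Kiln loses to every other restaurant — it is the Condorcet loser.

Kiln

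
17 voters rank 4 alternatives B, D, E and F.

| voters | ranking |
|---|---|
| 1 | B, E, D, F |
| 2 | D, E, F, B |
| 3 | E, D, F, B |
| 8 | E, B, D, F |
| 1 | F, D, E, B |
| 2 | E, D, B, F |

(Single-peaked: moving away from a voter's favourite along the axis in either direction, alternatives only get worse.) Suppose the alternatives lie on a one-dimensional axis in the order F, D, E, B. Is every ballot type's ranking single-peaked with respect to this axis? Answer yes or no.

Axis positions: F=1, D=2, E=3, B=4.
Ballot type 1 (peak B at position 4): ranking walks positions 4-3-2-1, expanding outward from the peak — single-peaked.
Ballot type 2 (peak D at position 2): ranking walks positions 2-3-1-4, expanding outward from the peak — single-peaked.
Ballot type 3 (peak E at position 3): ranking walks positions 3-2-1-4, expanding outward from the peak — single-peaked.
Ballot type 4 (peak E at position 3): ranking walks positions 3-4-2-1, expanding outward from the peak — single-peaked.
Ballot type 5 (peak F at position 1): ranking walks positions 1-2-3-4, expanding outward from the peak — single-peaked.
Ballot type 6 (peak E at position 3): ranking walks positions 3-2-4-1, expanding outward from the peak — single-peaked.
Every ranking is single-peaked on this axis.

yes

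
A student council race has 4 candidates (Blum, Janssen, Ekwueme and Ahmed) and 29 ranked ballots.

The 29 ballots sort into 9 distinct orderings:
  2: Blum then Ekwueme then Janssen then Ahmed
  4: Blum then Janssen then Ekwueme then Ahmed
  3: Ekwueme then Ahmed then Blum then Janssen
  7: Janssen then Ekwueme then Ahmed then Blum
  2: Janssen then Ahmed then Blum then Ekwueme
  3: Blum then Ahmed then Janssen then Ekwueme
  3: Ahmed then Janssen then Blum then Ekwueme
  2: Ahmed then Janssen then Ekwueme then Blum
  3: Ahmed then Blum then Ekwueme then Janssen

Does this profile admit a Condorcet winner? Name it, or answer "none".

Pairwise majorities:
Blum vs Janssen: Blum wins 15–14.
Blum–Ekwueme: Blum 17–12.
Blum–Ahmed: Ahmed 20–9.
Janssen vs Ekwueme: Janssen, 21–8.
Janssen–Ahmed: Janssen 15–14.
Ekwueme vs Ahmed: Ekwueme, 16–13.
No candidate is unbeaten: Blum loses to Ahmed; Janssen loses to Blum; Ekwueme loses to Blum; Ahmed loses to Janssen. In particular Blum > Janssen > Ahmed > Blum is a majority cycle — no Condorcet winner exists.

none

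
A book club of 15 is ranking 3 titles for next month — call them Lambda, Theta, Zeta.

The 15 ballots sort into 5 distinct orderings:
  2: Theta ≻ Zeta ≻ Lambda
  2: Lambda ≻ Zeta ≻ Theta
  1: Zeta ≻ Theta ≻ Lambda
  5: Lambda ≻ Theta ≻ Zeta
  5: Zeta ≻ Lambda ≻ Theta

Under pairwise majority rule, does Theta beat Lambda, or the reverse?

Lambda

Ballots ranking Theta above Lambda: 2 + 1 = 3.
Ballots ranking Lambda above Theta: 15 − 3 = 12.
Lambda wins the head-to-head 12–3.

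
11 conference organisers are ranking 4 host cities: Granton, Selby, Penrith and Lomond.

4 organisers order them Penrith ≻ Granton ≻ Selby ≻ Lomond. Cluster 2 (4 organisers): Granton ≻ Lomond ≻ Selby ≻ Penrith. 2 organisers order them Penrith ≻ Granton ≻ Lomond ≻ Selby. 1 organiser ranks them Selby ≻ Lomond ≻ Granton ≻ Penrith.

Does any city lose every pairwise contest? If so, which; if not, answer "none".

Selby

Pairwise majorities:
Granton vs Selby: 4+4+2 = 10 for Granton, 1 for Selby — Granton by 10–1.
Granton vs Penrith: 5 to 6, Penrith.
Granton vs Lomond: Granton, 10–1.
Selby–Penrith: Penrith 6–5.
Selby vs Lomond: Lomond wins 6–5.
Penrith vs Lomond: 4+2 = 6 for Penrith, 5 for Lomond — Penrith by 6–5.
Only Selby has no wins; Selby is the Condorcet loser.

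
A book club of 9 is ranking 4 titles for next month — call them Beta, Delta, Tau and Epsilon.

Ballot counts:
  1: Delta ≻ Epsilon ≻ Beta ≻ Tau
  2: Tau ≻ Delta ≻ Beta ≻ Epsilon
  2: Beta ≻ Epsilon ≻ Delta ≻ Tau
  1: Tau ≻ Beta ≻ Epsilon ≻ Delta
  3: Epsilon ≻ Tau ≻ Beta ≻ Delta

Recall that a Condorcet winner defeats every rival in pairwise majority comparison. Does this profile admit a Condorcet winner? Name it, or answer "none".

none

Check each pair by majority over 9 ballots:
Beta vs Delta: 6 to 3, Beta.
Beta vs Tau: Tau wins 6–3.
Beta vs Epsilon: 2+2+1 = 5 for Beta, 4 for Epsilon — Beta by 5–4.
Delta vs Tau: Tau, 6–3.
Delta vs Epsilon: Delta preferred on 1+2 = 3 ballots; Epsilon wins 6–3.
Tau vs Epsilon: Epsilon wins 6–3.
Every book loses at least once (Beta loses to Tau; Delta loses to Beta; Tau loses to Epsilon; Epsilon loses to Beta). The majority relation contains the cycle Beta > Epsilon > Tau > Beta, so there is no Condorcet winner.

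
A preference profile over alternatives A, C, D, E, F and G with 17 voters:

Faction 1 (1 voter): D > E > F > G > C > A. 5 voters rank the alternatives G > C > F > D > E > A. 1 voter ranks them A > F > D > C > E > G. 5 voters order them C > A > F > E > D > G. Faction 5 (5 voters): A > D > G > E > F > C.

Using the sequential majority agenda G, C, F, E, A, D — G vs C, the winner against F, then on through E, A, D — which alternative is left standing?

Round 1: G vs C — 11–6, G advances.
Round 2: G vs F — 10–7, G advances.
Round 3: G vs E — 10–7, G advances.
Round 4: G vs A — 6–11, A advances.
Round 5: A vs D — 11–6, A advances.
The agenda winner is A.

A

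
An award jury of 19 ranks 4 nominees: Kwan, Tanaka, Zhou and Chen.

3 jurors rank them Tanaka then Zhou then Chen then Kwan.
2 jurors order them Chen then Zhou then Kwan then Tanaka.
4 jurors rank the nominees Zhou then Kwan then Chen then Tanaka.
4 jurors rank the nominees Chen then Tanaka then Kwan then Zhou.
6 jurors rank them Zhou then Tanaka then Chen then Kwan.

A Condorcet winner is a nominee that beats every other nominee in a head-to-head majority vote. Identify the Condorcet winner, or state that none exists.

Pairwise majorities:
Kwan–Tanaka: Tanaka 13–6.
Kwan vs Zhou: Kwan is ranked higher on 4 ballots, Zhou on 15. Zhou wins 15–4.
Kwan vs Chen: Kwan preferred on 4 ballots; Chen wins 15–4.
Tanaka vs Zhou: Tanaka is ranked higher on 3+4 = 7 ballots, Zhou on 12. Zhou wins 12–7.
Tanaka vs Chen: Tanaka preferred on 3+6 = 9 ballots; Chen wins 10–9.
Zhou vs Chen: 13 to 6, Zhou.
Zhou beats each of Kwan, Tanaka, Chen — Zhou is the Condorcet winner.

Zhou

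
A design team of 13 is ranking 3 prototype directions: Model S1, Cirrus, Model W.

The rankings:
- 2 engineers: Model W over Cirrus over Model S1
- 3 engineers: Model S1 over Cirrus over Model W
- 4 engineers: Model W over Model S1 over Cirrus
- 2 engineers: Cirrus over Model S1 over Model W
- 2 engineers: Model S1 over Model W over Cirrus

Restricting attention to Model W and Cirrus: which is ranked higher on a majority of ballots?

Ballots ranking Model W above Cirrus: 2 + 4 + 2 = 8.
Ballots ranking Cirrus above Model W: 13 − 8 = 5.
Model W wins the head-to-head 8–5.

Model W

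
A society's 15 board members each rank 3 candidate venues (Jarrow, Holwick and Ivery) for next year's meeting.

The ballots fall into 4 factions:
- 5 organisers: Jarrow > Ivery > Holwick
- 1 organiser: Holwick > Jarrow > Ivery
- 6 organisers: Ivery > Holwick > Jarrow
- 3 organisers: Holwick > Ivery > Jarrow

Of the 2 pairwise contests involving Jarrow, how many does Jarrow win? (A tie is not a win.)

0

Jarrow against each rival (15 organisers):
Jarrow vs Holwick: Holwick wins 10–5.
Jarrow vs Ivery: Ivery wins 9–6.
Jarrow beats no one; loses to Holwick, Ivery — 0 pairwise wins.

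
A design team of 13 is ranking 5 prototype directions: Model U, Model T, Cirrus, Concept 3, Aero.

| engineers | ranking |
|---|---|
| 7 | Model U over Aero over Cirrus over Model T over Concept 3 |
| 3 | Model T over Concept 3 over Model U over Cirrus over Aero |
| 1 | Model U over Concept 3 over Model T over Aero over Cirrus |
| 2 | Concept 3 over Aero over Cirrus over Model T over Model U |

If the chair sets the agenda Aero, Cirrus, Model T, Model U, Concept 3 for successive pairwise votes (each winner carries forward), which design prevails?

Round 1: Aero vs Cirrus — 10–3, Aero advances.
Round 2: Aero vs Model T — 9–4, Aero advances.
Round 3: Aero vs Model U — 2–11, Model U advances.
Round 4: Model U vs Concept 3 — 8–5, Model U advances.
The agenda winner is Model U.

Model U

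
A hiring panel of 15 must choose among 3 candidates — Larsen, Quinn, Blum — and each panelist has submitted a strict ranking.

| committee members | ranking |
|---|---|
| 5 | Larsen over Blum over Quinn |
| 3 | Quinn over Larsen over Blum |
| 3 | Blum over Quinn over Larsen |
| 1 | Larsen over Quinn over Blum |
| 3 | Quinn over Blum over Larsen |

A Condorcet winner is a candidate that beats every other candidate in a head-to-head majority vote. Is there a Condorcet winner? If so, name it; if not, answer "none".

Check each pair by majority over 15 ballots:
Larsen vs Quinn: Quinn wins 9–6.
Larsen–Blum: Larsen 9–6.
Quinn–Blum: Blum 8–7.
Each candidate drops at least one matchup (Larsen loses to Quinn; Quinn loses to Blum; Blum loses to Larsen); the cycle Larsen → Blum → Quinn → Larsen rules out a Condorcet winner.

none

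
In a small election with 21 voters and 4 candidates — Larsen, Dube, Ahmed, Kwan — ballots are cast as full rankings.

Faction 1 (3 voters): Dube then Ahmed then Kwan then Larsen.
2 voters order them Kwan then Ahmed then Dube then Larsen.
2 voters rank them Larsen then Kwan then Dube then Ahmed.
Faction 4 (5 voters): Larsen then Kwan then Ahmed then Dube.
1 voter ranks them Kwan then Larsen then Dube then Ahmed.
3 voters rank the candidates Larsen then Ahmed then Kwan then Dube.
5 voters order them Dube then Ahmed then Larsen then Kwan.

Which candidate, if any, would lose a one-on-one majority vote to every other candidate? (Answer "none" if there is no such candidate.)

Head-to-head results (21 voters):
Larsen–Dube: Larsen 11–10.
Larsen vs Ahmed: Larsen is ranked higher on 2+5+1+3 = 11 ballots, Ahmed on 10. Larsen wins 11–10.
Larsen–Kwan: Larsen 15–6.
Dube vs Ahmed: Dube wins 11–10.
Dube vs Kwan: 3+5 = 8 for Dube, 13 for Kwan — Kwan by 13–8.
Ahmed–Kwan: Ahmed 11–10.
Every candidate wins at least one matchup (Larsen beats Dube; Dube beats Ahmed; Ahmed beats Kwan; Kwan beats Dube), so there is no Condorcet loser.

none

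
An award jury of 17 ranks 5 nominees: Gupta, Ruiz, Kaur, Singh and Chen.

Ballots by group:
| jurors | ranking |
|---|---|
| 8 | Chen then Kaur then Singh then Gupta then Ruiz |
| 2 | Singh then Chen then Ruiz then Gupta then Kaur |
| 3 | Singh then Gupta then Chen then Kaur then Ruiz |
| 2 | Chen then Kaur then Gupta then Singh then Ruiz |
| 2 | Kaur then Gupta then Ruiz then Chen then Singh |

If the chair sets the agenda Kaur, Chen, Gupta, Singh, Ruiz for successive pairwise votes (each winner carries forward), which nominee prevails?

Chen

Round 1: Kaur vs Chen — 2–15, Chen advances.
Round 2: Chen vs Gupta — 12–5, Chen advances.
Round 3: Chen vs Singh — 12–5, Chen advances.
Round 4: Chen vs Ruiz — 15–2, Chen advances.
The agenda winner is Chen.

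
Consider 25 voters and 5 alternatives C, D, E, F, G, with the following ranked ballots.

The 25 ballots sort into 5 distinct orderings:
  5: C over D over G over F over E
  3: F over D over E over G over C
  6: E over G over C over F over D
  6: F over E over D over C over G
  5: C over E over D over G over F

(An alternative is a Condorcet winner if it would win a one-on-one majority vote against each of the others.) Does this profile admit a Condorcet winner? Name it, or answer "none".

none

Check each pair by majority over 25 ballots:
C–D: C 16–9.
C–E: E 15–10.
C vs F: C wins 16–9.
C vs G: C, 16–9.
D vs E: E wins 17–8.
D vs F: 5+5 = 10 for D, 15 for F — F by 15–10.
D vs G: D, 19–6.
E vs F: F, 14–11.
E vs G: E, 20–5.
F vs G: 3+6 = 9 for F, 16 for G — G by 16–9.
Every alternative loses at least once (C loses to E; D loses to C; E loses to F; F loses to C; G loses to C). The majority relation contains the cycle C → F → E → C, so there is no Condorcet winner.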